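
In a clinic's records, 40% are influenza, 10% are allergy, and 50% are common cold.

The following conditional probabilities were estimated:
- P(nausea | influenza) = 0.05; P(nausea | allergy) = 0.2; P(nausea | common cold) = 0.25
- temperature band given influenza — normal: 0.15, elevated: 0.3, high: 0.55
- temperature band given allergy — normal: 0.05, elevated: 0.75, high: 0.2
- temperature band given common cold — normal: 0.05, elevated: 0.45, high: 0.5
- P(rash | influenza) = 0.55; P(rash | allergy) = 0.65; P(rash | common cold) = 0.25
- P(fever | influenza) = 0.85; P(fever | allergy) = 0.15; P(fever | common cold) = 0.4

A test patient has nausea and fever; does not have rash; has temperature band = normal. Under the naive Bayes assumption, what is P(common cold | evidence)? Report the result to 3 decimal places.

0.610

influenza: 0.4 × 0.05 × 0.15 × (1−0.55) × 0.85 = 0.0011475
allergy: 0.1 × 0.2 × 0.05 × (1−0.65) × 0.15 = 0.0000525
common cold: 0.5 × 0.25 × 0.05 × (1−0.25) × 0.4 = 0.001875
P(common cold | x) = 0.001875 / 0.003075 ≈ 0.610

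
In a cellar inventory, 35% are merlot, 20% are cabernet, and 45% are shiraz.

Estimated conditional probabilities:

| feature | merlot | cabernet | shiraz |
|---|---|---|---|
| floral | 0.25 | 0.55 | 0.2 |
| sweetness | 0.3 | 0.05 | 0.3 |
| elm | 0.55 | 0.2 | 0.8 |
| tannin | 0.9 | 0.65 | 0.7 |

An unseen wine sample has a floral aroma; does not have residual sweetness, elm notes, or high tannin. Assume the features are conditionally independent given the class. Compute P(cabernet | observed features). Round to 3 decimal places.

merlot: 0.35 × 0.25 × (1−0.3) × (1−0.55) × (1−0.9) = 0.00275625
cabernet: 0.2 × 0.55 × (1−0.05) × (1−0.2) × (1−0.65) = 0.02926
shiraz: 0.45 × 0.2 × (1−0.3) × (1−0.8) × (1−0.7) = 0.00378
P(cabernet | x) = 0.02926 / 0.03579625 ≈ 0.817

0.817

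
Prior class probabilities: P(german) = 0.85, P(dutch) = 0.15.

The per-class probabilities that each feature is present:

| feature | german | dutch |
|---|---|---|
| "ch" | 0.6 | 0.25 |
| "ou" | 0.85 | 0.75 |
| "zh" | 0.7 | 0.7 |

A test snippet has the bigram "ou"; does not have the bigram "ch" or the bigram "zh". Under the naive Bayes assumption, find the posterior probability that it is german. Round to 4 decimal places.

german: 0.85 × (1−0.6) × 0.85 × (1−0.7) = 0.0867
dutch: 0.15 × (1−0.25) × 0.75 × (1−0.7) = 0.0253125
P(german | x) = 0.0867 / 0.1120125 ≈ 0.7740

0.7740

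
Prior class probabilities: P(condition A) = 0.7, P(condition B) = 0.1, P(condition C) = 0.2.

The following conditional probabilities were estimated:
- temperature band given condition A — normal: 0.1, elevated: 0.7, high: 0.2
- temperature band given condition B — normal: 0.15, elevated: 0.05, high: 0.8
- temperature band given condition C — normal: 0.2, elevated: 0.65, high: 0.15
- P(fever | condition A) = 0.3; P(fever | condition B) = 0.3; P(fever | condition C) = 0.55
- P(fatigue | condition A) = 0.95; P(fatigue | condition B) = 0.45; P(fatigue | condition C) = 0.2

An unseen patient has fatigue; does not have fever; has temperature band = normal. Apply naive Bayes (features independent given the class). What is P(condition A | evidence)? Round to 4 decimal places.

condition A: 0.7 × 0.1 × (1−0.3) × 0.95 = 0.04655
condition B: 0.1 × 0.15 × (1−0.3) × 0.45 = 0.004725
condition C: 0.2 × 0.2 × (1−0.55) × 0.2 = 0.0036
P(condition A | x) = 0.04655 / 0.054875 ≈ 0.8483

0.8483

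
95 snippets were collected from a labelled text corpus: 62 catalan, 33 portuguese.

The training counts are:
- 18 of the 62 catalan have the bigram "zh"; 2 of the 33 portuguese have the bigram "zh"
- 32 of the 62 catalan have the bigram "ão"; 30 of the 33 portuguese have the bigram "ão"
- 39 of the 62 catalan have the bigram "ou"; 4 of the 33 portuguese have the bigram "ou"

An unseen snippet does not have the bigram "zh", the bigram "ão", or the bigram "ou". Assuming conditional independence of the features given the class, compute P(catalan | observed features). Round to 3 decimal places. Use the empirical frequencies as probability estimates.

0.761

catalan: (62/95) × (44/62) × (30/62) × (23/62) ≈ 0.0831371
portuguese: (33/95) × (31/33) × (3/33) × (29/33) ≈ 0.0260693
P(catalan | x) = 0.0831371 / 0.1092064 ≈ 0.761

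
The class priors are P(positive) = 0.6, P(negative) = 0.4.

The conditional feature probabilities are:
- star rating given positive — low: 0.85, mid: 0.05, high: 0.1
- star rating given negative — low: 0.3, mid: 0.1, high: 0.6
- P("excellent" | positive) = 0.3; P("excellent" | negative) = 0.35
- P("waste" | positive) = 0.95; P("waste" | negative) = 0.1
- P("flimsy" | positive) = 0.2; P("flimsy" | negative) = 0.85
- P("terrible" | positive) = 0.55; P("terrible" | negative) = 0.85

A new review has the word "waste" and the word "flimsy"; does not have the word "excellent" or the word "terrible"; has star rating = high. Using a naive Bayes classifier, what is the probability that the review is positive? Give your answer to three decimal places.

0.644

positive: 0.6 × 0.1 × (1−0.3) × 0.95 × 0.2 × (1−0.55) = 0.003591
negative: 0.4 × 0.6 × (1−0.35) × 0.1 × 0.85 × (1−0.85) = 0.001989
P(positive | x) = 0.003591 / 0.00558 ≈ 0.644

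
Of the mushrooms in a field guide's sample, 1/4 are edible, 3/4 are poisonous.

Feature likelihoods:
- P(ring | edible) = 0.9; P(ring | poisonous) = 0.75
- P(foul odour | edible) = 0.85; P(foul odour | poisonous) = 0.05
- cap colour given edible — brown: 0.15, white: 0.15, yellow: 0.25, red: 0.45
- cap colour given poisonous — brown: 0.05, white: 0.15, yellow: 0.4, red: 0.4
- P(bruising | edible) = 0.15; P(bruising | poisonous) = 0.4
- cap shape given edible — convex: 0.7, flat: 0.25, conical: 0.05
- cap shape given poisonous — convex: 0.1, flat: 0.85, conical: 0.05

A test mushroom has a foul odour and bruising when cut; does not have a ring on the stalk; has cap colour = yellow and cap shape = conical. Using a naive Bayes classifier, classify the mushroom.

edible: 0.25 × (1−0.9) × 0.85 × 0.25 × 0.15 × 0.05 = 0.00003984375
poisonous: 0.75 × (1−0.75) × 0.05 × 0.4 × 0.4 × 0.05 = 0.000075
Highest score → poisonous.

poisonous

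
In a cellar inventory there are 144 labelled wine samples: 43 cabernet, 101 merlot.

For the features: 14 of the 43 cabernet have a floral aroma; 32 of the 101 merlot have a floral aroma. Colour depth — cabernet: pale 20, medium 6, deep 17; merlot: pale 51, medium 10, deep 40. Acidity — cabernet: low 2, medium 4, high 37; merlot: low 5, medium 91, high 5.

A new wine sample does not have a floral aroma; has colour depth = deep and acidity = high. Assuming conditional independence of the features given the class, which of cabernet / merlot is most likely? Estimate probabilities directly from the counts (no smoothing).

cabernet: (43/144) × (29/43) × (17/43) × (37/43) ≈ 0.0685093
merlot: (101/144) × (69/101) × (40/101) × (5/101) ≈ 0.0093945
Highest score → cabernet.

cabernet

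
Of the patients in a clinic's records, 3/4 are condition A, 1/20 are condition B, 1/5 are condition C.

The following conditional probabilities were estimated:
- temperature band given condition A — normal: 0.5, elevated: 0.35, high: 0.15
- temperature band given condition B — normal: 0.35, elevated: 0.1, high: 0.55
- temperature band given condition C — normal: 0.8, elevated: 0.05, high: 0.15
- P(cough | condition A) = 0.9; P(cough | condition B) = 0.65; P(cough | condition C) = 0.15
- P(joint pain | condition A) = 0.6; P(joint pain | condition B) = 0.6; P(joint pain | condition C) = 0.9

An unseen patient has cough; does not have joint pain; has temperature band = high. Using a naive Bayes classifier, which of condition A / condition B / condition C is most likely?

condition A

condition A: 0.75 × 0.15 × 0.9 × (1−0.6) = 0.0405
condition B: 0.05 × 0.55 × 0.65 × (1−0.6) = 0.00715
condition C: 0.2 × 0.15 × 0.15 × (1−0.9) = 0.00045
Highest score → condition A.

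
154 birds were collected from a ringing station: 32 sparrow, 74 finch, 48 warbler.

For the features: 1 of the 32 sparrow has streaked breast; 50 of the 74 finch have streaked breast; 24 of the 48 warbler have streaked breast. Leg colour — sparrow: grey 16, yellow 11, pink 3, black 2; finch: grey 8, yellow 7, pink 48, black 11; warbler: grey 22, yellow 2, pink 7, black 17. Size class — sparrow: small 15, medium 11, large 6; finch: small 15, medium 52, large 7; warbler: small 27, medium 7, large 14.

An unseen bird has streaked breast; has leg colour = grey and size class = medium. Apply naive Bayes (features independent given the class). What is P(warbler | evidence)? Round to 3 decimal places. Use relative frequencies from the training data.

0.288

sparrow: (32/154) × (1/32) × (16/32) × (11/32) ≈ 0.00111607
finch: (74/154) × (50/74) × (8/74) × (52/74) ≈ 0.0246649
warbler: (48/154) × (24/48) × (22/48) × (7/48) ≈ 0.0104167
P(warbler | x) = 0.0104167 / 0.03619767 ≈ 0.288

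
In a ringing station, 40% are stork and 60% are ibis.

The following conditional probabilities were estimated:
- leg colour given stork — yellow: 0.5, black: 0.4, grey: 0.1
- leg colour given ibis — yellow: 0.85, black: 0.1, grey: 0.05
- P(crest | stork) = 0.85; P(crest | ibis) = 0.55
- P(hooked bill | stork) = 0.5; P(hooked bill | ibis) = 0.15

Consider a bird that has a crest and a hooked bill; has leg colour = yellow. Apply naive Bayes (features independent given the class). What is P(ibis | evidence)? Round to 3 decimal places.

0.331

stork: 0.4 × 0.5 × 0.85 × 0.5 = 0.085
ibis: 0.6 × 0.85 × 0.55 × 0.15 = 0.042075
P(ibis | x) = 0.042075 / 0.127075 ≈ 0.331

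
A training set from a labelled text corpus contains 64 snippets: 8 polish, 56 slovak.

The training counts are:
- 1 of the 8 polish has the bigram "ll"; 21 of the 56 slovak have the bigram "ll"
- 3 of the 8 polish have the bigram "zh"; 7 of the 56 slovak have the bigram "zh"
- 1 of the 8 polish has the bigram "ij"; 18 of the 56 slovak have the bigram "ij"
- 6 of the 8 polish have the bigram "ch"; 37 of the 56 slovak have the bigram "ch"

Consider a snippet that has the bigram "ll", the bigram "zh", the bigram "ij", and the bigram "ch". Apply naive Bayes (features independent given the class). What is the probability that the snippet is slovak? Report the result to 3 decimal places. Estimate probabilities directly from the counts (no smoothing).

polish: (8/64) × (1/8) × (3/8) × (1/8) × (6/8) = 0.00054931640625
slovak: (56/64) × (21/56) × (7/56) × (18/56) × (37/56) ≈ 0.00871059
P(slovak | x) = 0.00871059 / 0.00925990640625 ≈ 0.941

0.941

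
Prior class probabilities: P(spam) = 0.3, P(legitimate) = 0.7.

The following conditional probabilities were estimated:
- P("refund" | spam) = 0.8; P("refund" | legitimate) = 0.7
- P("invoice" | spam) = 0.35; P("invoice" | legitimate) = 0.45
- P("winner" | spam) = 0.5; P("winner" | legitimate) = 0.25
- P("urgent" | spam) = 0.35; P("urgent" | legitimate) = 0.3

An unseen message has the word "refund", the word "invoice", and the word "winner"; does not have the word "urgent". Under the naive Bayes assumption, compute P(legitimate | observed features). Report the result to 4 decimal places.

spam: 0.3 × 0.8 × 0.35 × 0.5 × (1−0.35) = 0.0273
legitimate: 0.7 × 0.7 × 0.45 × 0.25 × (1−0.3) = 0.0385875
P(legitimate | x) = 0.0385875 / 0.0658875 ≈ 0.5857

0.5857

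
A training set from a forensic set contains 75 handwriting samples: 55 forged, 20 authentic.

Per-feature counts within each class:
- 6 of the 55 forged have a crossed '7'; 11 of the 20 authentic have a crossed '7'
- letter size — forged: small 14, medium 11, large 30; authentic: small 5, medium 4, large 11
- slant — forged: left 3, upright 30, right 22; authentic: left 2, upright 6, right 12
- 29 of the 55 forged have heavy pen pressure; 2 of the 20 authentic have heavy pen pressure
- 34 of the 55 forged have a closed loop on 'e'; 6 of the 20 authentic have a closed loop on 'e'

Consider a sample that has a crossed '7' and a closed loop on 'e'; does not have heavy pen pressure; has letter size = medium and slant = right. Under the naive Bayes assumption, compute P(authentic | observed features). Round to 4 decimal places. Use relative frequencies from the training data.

forged: (55/75) × (6/55) × (11/55) × (22/55) × (26/55) × (34/55) ≈ 0.00187028
authentic: (20/75) × (11/20) × (4/20) × (12/20) × (18/20) × (6/20) = 0.004752
P(authentic | x) = 0.004752 / 0.00662228 ≈ 0.7176

0.7176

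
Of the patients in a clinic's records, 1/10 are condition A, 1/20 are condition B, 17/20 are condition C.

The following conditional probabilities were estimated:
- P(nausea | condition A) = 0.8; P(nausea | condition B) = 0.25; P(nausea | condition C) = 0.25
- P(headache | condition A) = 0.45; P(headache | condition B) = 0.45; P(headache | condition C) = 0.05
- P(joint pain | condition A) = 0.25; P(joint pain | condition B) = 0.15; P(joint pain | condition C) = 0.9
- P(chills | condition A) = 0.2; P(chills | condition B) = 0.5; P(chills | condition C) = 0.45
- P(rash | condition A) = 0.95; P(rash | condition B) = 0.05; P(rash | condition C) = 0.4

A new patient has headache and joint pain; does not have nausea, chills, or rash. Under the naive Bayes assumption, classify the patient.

condition C

condition A: 0.1 × (1−0.8) × 0.45 × 0.25 × (1−0.2) × (1−0.95) = 0.00009
condition B: 0.05 × (1−0.25) × 0.45 × 0.15 × (1−0.5) × (1−0.05) = 0.00120234375
condition C: 0.85 × (1−0.25) × 0.05 × 0.9 × (1−0.45) × (1−0.4) = 0.009466875
Highest score → condition C.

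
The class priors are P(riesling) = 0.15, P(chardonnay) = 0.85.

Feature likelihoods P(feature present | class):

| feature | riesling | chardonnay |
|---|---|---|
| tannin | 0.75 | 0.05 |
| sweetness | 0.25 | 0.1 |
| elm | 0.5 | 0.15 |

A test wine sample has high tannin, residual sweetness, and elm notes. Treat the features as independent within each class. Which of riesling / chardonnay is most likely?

riesling: 0.15 × 0.75 × 0.25 × 0.5 = 0.0140625
chardonnay: 0.85 × 0.05 × 0.1 × 0.15 = 0.0006375
Highest score → riesling.

riesling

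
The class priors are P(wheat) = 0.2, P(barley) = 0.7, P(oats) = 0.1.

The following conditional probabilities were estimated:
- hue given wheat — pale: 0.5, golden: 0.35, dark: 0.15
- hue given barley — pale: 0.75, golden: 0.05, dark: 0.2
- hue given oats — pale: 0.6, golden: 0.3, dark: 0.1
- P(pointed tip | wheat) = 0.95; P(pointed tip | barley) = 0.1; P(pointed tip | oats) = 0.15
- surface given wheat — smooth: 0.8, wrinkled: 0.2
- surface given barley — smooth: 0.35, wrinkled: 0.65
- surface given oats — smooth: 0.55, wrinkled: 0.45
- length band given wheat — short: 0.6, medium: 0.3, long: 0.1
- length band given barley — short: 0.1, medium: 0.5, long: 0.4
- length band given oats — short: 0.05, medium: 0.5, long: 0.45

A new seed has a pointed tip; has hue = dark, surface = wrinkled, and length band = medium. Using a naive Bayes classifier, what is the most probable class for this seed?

wheat: 0.2 × 0.15 × 0.95 × 0.2 × 0.3 = 0.00171
barley: 0.7 × 0.2 × 0.1 × 0.65 × 0.5 = 0.00455
oats: 0.1 × 0.1 × 0.15 × 0.45 × 0.5 = 0.0003375
Highest score → barley.

barley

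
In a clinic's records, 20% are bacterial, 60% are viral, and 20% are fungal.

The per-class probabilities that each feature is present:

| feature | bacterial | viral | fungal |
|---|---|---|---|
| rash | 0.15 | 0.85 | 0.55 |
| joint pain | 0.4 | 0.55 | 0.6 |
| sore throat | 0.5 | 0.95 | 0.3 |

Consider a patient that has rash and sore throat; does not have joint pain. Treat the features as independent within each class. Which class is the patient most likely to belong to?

viral

bacterial: 0.2 × 0.15 × (1−0.4) × 0.5 = 0.009
viral: 0.6 × 0.85 × (1−0.55) × 0.95 = 0.218025
fungal: 0.2 × 0.55 × (1−0.6) × 0.3 = 0.0132
Highest score → viral.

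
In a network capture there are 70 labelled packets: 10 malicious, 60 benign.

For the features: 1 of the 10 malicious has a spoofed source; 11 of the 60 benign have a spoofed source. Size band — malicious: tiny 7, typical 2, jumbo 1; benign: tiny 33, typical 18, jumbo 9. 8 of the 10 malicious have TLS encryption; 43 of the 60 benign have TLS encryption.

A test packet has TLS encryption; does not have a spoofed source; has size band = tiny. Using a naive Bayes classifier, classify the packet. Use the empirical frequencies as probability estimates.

malicious: (10/70) × (9/10) × (7/10) × (8/10) = 0.072
benign: (60/70) × (49/60) × (33/60) × (43/60) ≈ 0.275917
Highest score → benign.

benign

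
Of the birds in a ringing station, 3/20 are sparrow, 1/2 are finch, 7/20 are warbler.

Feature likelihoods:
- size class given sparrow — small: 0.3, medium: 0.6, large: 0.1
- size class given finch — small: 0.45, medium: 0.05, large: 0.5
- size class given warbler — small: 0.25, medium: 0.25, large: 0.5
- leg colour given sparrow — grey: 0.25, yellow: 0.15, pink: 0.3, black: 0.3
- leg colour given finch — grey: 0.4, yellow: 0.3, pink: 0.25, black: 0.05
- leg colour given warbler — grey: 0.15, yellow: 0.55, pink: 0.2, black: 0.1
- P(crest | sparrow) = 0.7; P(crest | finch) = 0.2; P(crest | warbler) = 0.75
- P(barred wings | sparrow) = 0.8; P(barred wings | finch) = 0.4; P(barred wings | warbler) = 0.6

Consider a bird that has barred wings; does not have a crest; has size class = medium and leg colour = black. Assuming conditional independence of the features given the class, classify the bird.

sparrow: 0.15 × 0.6 × 0.3 × (1−0.7) × 0.8 = 0.00648
finch: 0.5 × 0.05 × 0.05 × (1−0.2) × 0.4 = 0.0004
warbler: 0.35 × 0.25 × 0.1 × (1−0.75) × 0.6 = 0.0013125
Highest score → sparrow.

sparrow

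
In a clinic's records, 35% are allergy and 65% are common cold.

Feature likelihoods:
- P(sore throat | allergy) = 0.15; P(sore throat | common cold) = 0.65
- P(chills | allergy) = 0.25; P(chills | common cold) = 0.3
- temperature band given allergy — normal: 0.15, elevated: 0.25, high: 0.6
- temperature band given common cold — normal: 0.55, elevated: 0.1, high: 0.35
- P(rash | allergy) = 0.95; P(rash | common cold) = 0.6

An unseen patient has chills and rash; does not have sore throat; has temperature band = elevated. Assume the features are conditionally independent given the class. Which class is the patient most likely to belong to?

allergy

allergy: 0.35 × (1−0.15) × 0.25 × 0.25 × 0.95 = 0.0176640625
common cold: 0.65 × (1−0.65) × 0.3 × 0.1 × 0.6 = 0.004095
Highest score → allergy.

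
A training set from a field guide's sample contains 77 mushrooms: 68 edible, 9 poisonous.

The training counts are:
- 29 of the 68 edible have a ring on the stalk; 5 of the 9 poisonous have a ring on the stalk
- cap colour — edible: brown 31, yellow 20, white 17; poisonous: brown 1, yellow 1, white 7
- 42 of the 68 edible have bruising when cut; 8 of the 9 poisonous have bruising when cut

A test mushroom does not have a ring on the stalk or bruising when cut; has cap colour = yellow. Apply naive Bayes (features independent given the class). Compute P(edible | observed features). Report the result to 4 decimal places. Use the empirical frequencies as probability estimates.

0.9889

edible: (68/77) × (39/68) × (20/68) × (26/68) ≈ 0.0569586
poisonous: (9/77) × (4/9) × (1/9) × (1/9) ≈ 0.000641334
P(edible | x) = 0.0569586 / 0.057599934 ≈ 0.9889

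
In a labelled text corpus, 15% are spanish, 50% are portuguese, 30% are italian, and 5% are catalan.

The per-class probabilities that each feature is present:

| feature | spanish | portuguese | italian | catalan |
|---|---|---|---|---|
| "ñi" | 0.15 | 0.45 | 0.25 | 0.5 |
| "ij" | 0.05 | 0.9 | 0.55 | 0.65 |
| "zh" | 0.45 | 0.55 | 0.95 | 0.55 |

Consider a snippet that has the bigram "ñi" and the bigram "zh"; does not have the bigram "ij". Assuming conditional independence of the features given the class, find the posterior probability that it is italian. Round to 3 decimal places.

spanish: 0.15 × 0.15 × (1−0.05) × 0.45 = 0.00961875
portuguese: 0.5 × 0.45 × (1−0.9) × 0.55 = 0.012375
italian: 0.3 × 0.25 × (1−0.55) × 0.95 = 0.0320625
catalan: 0.05 × 0.5 × (1−0.65) × 0.55 = 0.0048125
P(italian | x) = 0.0320625 / 0.05886875 ≈ 0.545

0.545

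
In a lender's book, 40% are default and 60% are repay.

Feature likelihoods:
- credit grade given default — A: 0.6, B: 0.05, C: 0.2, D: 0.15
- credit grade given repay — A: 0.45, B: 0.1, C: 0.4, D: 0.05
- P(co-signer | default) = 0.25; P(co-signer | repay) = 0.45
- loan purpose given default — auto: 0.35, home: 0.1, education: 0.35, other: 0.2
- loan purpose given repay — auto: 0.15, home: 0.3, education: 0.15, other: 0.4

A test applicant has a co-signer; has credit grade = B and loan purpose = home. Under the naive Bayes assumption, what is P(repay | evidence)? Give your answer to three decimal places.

default: 0.4 × 0.05 × 0.25 × 0.1 = 0.0005
repay: 0.6 × 0.1 × 0.45 × 0.3 = 0.0081
P(repay | x) = 0.0081 / 0.0086 ≈ 0.942

0.942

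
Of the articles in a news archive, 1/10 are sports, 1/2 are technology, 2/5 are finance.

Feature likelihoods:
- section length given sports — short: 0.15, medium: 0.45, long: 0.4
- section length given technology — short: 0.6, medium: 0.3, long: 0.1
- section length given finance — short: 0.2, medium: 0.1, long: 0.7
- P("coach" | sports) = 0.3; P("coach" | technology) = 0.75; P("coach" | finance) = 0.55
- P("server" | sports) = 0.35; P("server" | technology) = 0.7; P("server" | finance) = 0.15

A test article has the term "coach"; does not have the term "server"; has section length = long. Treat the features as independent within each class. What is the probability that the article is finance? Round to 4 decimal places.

0.8730

sports: 0.1 × 0.4 × 0.3 × (1−0.35) = 0.0078
technology: 0.5 × 0.1 × 0.75 × (1−0.7) = 0.01125
finance: 0.4 × 0.7 × 0.55 × (1−0.15) = 0.1309
P(finance | x) = 0.1309 / 0.14995 ≈ 0.8730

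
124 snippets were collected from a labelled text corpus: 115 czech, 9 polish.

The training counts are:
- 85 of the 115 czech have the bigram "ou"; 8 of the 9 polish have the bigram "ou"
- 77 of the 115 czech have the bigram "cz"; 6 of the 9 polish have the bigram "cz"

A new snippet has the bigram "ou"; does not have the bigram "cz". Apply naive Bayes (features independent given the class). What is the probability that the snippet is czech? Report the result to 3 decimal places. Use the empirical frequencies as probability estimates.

czech: (115/124) × (85/115) × (38/115) ≈ 0.226508
polish: (9/124) × (8/9) × (3/9) ≈ 0.0215054
P(czech | x) = 0.226508 / 0.2480134 ≈ 0.913

0.913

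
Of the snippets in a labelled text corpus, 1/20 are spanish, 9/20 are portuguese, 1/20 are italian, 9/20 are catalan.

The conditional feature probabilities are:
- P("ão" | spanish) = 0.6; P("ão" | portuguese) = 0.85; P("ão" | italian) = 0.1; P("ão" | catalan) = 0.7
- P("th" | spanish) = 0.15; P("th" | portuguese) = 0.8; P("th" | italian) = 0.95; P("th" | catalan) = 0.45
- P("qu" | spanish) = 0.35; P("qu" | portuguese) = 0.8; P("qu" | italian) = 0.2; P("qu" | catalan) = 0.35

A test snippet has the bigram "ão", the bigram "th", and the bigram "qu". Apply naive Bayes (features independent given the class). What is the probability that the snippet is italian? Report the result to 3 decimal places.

spanish: 0.05 × 0.6 × 0.15 × 0.35 = 0.001575
portuguese: 0.45 × 0.85 × 0.8 × 0.8 = 0.2448
italian: 0.05 × 0.1 × 0.95 × 0.2 = 0.00095
catalan: 0.45 × 0.7 × 0.45 × 0.35 = 0.0496125
P(italian | x) = 0.00095 / 0.2969375 ≈ 0.003

0.003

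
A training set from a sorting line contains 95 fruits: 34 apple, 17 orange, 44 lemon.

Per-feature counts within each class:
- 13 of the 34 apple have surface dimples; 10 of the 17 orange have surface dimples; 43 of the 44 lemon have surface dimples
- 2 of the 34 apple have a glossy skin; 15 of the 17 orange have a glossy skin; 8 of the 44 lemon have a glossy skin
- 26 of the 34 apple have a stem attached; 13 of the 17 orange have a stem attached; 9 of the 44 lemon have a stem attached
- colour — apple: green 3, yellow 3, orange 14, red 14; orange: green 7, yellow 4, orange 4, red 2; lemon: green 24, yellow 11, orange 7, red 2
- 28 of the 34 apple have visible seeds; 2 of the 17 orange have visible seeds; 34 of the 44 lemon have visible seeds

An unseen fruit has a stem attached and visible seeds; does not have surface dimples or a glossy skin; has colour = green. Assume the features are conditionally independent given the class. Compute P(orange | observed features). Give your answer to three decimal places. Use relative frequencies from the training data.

0.025

apple: (34/95) × (21/34) × (32/34) × (26/34) × (3/34) × (28/34) ≈ 0.0115607
orange: (17/95) × (7/17) × (2/17) × (13/17) × (7/17) × (2/17) ≈ 0.000321129
lemon: (44/95) × (1/44) × (36/44) × (9/44) × (24/44) × (34/44) ≈ 0.000742508
P(orange | x) = 0.000321129 / 0.012624337 ≈ 0.025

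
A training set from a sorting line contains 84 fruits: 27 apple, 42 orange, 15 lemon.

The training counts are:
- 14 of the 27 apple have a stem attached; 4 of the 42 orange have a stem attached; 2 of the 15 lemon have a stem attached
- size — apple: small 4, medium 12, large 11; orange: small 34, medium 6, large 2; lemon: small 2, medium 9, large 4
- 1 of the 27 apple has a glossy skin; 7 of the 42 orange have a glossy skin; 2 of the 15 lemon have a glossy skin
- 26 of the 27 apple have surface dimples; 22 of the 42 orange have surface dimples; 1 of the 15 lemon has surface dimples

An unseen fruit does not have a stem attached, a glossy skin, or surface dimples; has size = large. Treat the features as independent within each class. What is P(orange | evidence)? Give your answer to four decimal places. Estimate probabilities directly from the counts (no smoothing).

0.1935

apple: (27/84) × (13/27) × (11/27) × (26/27) × (1/27) ≈ 0.00224874
orange: (42/84) × (38/42) × (2/42) × (35/42) × (20/42) ≈ 0.00854839
lemon: (15/84) × (13/15) × (4/15) × (13/15) × (14/15) ≈ 0.0333827
P(orange | x) = 0.00854839 / 0.04417983 ≈ 0.1935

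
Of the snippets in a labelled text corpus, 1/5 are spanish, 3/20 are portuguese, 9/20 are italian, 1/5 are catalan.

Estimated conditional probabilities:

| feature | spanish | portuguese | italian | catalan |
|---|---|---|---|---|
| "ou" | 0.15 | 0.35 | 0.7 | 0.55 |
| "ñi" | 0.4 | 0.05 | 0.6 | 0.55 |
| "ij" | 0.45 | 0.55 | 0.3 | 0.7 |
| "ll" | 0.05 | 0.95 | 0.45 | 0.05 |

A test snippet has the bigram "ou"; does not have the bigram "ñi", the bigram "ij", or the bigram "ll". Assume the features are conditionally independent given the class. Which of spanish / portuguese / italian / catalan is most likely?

spanish: 0.2 × 0.15 × (1−0.4) × (1−0.45) × (1−0.05) = 0.009405
portuguese: 0.15 × 0.35 × (1−0.05) × (1−0.55) × (1−0.95) = 0.0011221875
italian: 0.45 × 0.7 × (1−0.6) × (1−0.3) × (1−0.45) = 0.04851
catalan: 0.2 × 0.55 × (1−0.55) × (1−0.7) × (1−0.05) = 0.0141075
Highest score → italian.

italian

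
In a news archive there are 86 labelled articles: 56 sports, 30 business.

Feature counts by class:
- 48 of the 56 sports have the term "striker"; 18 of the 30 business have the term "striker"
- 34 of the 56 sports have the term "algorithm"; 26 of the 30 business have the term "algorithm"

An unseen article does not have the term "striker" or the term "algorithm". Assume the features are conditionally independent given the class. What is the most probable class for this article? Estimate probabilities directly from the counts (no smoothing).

sports

sports: (56/86) × (8/56) × (22/56) ≈ 0.0365449
business: (30/86) × (12/30) × (4/30) ≈ 0.0186047
Highest score → sports.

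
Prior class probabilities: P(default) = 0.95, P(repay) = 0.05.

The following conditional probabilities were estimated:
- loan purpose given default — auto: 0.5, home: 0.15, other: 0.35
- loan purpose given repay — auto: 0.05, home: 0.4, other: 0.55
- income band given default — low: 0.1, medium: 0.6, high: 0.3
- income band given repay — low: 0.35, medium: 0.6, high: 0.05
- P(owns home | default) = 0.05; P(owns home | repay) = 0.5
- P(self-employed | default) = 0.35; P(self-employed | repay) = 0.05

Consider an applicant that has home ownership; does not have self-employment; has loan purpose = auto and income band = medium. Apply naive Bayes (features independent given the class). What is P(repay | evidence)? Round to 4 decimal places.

default: 0.95 × 0.5 × 0.6 × 0.05 × (1−0.35) = 0.0092625
repay: 0.05 × 0.05 × 0.6 × 0.5 × (1−0.05) = 0.0007125
P(repay | x) = 0.0007125 / 0.009975 ≈ 0.0714

0.0714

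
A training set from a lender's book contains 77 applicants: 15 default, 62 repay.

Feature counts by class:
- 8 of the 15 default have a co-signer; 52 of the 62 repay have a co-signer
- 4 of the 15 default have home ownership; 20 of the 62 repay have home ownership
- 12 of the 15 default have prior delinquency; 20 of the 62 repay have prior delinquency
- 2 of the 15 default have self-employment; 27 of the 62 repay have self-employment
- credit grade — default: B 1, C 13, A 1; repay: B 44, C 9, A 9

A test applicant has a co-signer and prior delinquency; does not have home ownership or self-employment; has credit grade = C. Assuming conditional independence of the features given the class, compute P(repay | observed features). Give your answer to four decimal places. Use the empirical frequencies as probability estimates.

0.2090

default: (15/77) × (8/15) × (11/15) × (12/15) × (13/15) × (13/15) ≈ 0.045782
repay: (62/77) × (52/62) × (42/62) × (20/62) × (35/62) × (9/62) ≈ 0.012093
P(repay | x) = 0.012093 / 0.057875 ≈ 0.2090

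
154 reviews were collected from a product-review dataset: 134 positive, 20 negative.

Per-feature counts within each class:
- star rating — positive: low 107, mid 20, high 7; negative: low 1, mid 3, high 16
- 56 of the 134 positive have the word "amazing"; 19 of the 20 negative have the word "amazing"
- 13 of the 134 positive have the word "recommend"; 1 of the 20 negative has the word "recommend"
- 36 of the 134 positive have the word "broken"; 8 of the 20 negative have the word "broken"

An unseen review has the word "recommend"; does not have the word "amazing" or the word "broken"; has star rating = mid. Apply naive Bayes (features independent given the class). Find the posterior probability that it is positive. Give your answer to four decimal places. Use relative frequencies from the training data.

positive: (134/154) × (20/134) × (78/134) × (13/134) × (98/134) ≈ 0.00536363
negative: (20/154) × (3/20) × (1/20) × (1/20) × (12/20) ≈ 0.0000292208
P(positive | x) = 0.00536363 / 0.0053928508 ≈ 0.9946

0.9946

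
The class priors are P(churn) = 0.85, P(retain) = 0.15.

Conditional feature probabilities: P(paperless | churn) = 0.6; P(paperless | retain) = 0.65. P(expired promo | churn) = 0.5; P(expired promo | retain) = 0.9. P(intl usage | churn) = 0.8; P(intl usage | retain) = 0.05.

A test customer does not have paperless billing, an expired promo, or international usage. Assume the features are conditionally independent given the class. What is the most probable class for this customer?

churn

churn: 0.85 × (1−0.6) × (1−0.5) × (1−0.8) = 0.034
retain: 0.15 × (1−0.65) × (1−0.9) × (1−0.05) = 0.0049875
Highest score → churn.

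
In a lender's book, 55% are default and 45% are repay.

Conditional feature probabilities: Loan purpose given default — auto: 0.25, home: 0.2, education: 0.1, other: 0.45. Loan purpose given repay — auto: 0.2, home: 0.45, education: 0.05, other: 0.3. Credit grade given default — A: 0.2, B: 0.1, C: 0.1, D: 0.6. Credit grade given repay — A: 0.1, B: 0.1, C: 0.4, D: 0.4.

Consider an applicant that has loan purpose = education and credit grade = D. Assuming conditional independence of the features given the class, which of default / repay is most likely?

default: 0.55 × 0.1 × 0.6 = 0.033
repay: 0.45 × 0.05 × 0.4 = 0.009
Highest score → default.

default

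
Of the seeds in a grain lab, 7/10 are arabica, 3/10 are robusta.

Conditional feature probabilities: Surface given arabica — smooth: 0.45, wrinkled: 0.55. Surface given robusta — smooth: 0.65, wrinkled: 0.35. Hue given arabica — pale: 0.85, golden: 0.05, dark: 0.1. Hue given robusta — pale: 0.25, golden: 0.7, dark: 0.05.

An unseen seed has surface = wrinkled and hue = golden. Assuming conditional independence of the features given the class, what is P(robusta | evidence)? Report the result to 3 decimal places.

0.792

arabica: 0.7 × 0.55 × 0.05 = 0.01925
robusta: 0.3 × 0.35 × 0.7 = 0.0735
P(robusta | x) = 0.0735 / 0.09275 ≈ 0.792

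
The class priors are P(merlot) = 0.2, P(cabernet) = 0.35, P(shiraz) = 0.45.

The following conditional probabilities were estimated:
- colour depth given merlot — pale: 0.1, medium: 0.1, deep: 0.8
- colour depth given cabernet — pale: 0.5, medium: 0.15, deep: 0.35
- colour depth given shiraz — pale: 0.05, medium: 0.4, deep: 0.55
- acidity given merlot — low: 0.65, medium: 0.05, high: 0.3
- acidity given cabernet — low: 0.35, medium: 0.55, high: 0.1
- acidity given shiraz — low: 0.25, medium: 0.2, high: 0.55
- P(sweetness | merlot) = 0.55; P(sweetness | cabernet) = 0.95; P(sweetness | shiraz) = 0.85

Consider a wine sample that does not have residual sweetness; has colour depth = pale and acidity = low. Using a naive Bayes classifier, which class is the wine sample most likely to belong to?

merlot: 0.2 × 0.1 × 0.65 × (1−0.55) = 0.00585
cabernet: 0.35 × 0.5 × 0.35 × (1−0.95) = 0.0030625
shiraz: 0.45 × 0.05 × 0.25 × (1−0.85) = 0.00084375
Highest score → merlot.

merlot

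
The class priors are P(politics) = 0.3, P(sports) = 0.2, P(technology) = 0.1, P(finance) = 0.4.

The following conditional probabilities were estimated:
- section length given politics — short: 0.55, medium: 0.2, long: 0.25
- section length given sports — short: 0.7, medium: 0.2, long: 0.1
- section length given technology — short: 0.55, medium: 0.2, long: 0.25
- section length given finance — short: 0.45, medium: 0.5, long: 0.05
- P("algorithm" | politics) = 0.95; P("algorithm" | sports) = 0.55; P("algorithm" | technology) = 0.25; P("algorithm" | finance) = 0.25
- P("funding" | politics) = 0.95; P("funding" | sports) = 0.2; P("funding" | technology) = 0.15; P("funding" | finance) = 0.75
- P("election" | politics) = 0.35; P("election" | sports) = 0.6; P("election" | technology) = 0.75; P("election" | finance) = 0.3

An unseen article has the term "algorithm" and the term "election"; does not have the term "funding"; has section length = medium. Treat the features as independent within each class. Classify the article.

politics: 0.3 × 0.2 × 0.95 × (1−0.95) × 0.35 = 0.0009975
sports: 0.2 × 0.2 × 0.55 × (1−0.2) × 0.6 = 0.01056
technology: 0.1 × 0.2 × 0.25 × (1−0.15) × 0.75 = 0.0031875
finance: 0.4 × 0.5 × 0.25 × (1−0.75) × 0.3 = 0.00375
Highest score → sports.

sports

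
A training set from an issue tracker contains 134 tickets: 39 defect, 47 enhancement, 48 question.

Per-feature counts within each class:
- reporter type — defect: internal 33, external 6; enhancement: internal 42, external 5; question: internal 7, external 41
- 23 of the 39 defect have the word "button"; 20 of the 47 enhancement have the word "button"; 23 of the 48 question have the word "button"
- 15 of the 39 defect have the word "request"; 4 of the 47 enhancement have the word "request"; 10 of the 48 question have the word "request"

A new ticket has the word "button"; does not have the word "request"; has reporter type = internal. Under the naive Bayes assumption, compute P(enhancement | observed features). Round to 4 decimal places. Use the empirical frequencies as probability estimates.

defect: (39/134) × (33/39) × (23/39) × (24/39) ≈ 0.0893756
enhancement: (47/134) × (42/47) × (20/47) × (43/47) ≈ 0.122025
question: (48/134) × (7/48) × (23/48) × (38/48) ≈ 0.0198163
P(enhancement | x) = 0.122025 / 0.2312169 ≈ 0.5278

0.5278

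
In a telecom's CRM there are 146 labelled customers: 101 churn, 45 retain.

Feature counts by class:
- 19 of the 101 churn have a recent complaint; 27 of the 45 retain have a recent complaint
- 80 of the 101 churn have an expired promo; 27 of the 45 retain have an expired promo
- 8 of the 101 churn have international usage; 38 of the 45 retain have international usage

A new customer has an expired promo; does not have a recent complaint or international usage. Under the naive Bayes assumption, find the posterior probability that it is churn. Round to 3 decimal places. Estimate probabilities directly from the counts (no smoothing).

0.973

churn: (101/146) × (82/101) × (80/101) × (93/101) ≈ 0.409629
retain: (45/146) × (18/45) × (27/45) × (7/45) ≈ 0.0115068
P(churn | x) = 0.409629 / 0.4211358 ≈ 0.973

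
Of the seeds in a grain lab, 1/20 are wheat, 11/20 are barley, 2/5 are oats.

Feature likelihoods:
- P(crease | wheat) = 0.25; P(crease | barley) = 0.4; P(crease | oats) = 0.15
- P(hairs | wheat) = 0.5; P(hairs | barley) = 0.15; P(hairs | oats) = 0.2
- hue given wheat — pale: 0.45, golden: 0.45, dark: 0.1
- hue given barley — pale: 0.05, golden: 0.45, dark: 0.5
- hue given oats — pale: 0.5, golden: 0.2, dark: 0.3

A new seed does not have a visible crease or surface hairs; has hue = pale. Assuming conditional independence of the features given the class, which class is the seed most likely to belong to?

oats

wheat: 0.05 × (1−0.25) × (1−0.5) × 0.45 = 0.0084375
barley: 0.55 × (1−0.4) × (1−0.15) × 0.05 = 0.014025
oats: 0.4 × (1−0.15) × (1−0.2) × 0.5 = 0.136
Highest score → oats.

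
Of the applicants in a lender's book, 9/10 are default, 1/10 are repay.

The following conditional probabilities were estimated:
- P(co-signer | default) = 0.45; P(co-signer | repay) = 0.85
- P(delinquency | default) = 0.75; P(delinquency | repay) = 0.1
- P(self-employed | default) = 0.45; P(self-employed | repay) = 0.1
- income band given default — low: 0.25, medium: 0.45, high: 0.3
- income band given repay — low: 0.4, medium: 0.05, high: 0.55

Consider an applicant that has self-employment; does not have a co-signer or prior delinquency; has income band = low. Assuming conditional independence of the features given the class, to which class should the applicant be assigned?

default: 0.9 × (1−0.45) × (1−0.75) × 0.45 × 0.25 = 0.013921875
repay: 0.1 × (1−0.85) × (1−0.1) × 0.1 × 0.4 = 0.00054
Highest score → default.

default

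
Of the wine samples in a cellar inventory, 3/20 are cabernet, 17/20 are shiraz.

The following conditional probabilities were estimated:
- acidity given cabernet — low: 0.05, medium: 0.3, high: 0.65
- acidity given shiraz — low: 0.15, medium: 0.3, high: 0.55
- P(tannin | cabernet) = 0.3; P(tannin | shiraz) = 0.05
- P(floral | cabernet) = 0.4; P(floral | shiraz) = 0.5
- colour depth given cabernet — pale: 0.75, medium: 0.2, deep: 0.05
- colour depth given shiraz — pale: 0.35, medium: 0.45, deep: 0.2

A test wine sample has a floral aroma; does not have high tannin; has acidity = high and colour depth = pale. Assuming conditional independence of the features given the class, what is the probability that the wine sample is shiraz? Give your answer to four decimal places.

cabernet: 0.15 × 0.65 × (1−0.3) × 0.4 × 0.75 = 0.020475
shiraz: 0.85 × 0.55 × (1−0.05) × 0.5 × 0.35 = 0.077721875
P(shiraz | x) = 0.077721875 / 0.098196875 ≈ 0.7915

0.7915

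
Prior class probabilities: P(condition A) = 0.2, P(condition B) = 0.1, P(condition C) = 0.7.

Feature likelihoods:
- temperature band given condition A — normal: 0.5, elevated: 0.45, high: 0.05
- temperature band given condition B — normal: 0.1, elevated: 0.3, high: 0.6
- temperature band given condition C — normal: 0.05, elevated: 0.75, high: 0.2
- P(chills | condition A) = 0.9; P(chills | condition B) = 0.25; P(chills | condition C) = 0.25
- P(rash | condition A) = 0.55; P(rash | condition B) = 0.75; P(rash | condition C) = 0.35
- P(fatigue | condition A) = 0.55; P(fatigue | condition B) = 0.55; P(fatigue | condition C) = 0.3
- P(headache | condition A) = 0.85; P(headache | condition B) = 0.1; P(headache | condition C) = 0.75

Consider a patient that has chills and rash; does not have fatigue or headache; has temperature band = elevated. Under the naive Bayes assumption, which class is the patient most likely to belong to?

condition C

condition A: 0.2 × 0.45 × 0.9 × 0.55 × (1−0.55) × (1−0.85) = 0.003007125
condition B: 0.1 × 0.3 × 0.25 × 0.75 × (1−0.55) × (1−0.1) = 0.002278125
condition C: 0.7 × 0.75 × 0.25 × 0.35 × (1−0.3) × (1−0.75) = 0.0080390625
Highest score → condition C.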